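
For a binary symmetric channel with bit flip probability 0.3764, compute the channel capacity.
0.0445 bits

For a binary symmetric channel (BSC) with error probability p:
Capacity C = 1 - H(p) bits per symbol

where H(p) = -p log₂(p) - (1-p) log₂(1-p) is the binary entropy function.

H(0.3764) = 0.9555 bits
C = 1 - 0.9555 = 0.0445 bits per symbol

This means we can reliably transmit up to 0.0445 bits of information per channel use.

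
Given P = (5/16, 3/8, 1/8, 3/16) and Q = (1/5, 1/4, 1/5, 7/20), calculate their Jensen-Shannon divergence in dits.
0.0128 dits

Jensen-Shannon divergence is:
JSD(P||Q) = 0.5 × D_KL(P||M) + 0.5 × D_KL(Q||M)
where M = 0.5 × (P + Q) is the mixture distribution.

M = 0.5 × (5/16, 3/8, 1/8, 3/16) + 0.5 × (1/5, 1/4, 1/5, 7/20) = (0.25625, 5/16, 0.1625, 0.26875)

D_KL(P||M) = 0.0131 dits
D_KL(Q||M) = 0.0124 dits

JSD(P||Q) = 0.5 × 0.0131 + 0.5 × 0.0124 = 0.0128 dits

Unlike KL divergence, JSD is symmetric and bounded: 0 ≤ JSD ≤ log(2).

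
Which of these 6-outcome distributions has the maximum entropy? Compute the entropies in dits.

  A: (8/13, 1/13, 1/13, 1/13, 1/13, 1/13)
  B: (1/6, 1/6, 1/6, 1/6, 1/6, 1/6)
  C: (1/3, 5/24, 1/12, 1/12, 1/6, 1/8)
B

For a discrete distribution over n outcomes, entropy is maximized by the uniform distribution.

Computing entropies:
H(A) = 0.5582 dits
H(B) = 0.7782 dits
H(C) = 0.7234 dits

The uniform distribution (where all probabilities equal 1/6) achieves the maximum entropy of log_10(6) = 0.7782 dits.

Distribution B has the highest entropy.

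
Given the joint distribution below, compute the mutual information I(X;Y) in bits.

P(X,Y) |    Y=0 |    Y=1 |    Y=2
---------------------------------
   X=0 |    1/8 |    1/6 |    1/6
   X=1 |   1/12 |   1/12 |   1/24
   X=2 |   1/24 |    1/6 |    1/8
0.0482 bits

Mutual information: I(X;Y) = H(X) + H(Y) - H(X,Y)

Marginals:
P(X) = (11/24, 5/24, 1/3), H(X) = 1.5157 bits
P(Y) = (1/4, 5/12, 1/3), H(Y) = 1.5546 bits

Joint entropy: H(X,Y) = 3.0221 bits

I(X;Y) = 1.5157 + 1.5546 - 3.0221 = 0.0482 bits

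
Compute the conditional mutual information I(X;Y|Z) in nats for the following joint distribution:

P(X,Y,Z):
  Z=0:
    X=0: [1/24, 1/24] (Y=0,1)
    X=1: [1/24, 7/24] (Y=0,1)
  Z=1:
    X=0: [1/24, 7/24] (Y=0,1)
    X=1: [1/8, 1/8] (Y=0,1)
0.0753 nats

Conditional mutual information: I(X;Y|Z) = H(X|Z) + H(Y|Z) - H(X,Y|Z)

H(Z) = 0.6792
H(X,Z) = 1.2861 → H(X|Z) = 0.6069
H(Y,Z) = 1.2367 → H(Y|Z) = 0.5575
H(X,Y,Z) = 1.7683 → H(X,Y|Z) = 1.0891

I(X;Y|Z) = 0.6069 + 0.5575 - 1.0891 = 0.0753 nats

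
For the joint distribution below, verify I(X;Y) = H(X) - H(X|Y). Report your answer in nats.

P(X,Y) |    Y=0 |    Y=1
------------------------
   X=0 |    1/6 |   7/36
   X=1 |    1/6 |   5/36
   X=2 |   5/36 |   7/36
I(X;Y) = 0.0054 nats

Mutual information has multiple equivalent forms:
- I(X;Y) = H(X) - H(X|Y)
- I(X;Y) = H(Y) - H(Y|X)
- I(X;Y) = H(X) + H(Y) - H(X,Y)

Computing all quantities:
H(X) = 1.0963, H(Y) = 0.6916, H(X,Y) = 1.7825
H(X|Y) = 1.0909, H(Y|X) = 0.6862

Verification:
H(X) - H(X|Y) = 1.0963 - 1.0909 = 0.0054
H(Y) - H(Y|X) = 0.6916 - 0.6862 = 0.0054
H(X) + H(Y) - H(X,Y) = 1.0963 + 0.6916 - 1.7825 = 0.0054

All forms give I(X;Y) = 0.0054 nats. ✓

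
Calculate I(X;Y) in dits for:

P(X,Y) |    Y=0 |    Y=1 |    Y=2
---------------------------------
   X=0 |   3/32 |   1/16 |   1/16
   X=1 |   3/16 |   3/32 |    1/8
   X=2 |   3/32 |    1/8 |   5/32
0.0095 dits

Mutual information: I(X;Y) = H(X) + H(Y) - H(X,Y)

Marginals:
P(X) = (7/32, 13/32, 3/8), H(X) = 0.4631 dits
P(Y) = (3/8, 9/32, 11/32), H(Y) = 0.4741 dits

Joint entropy: H(X,Y) = 0.9277 dits

I(X;Y) = 0.4631 + 0.4741 - 0.9277 = 0.0095 dits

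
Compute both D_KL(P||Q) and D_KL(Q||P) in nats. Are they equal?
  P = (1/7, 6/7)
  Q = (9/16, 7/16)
D_KL(P||Q) = 0.3807, D_KL(Q||P) = 0.4767

KL divergence is not symmetric: D_KL(P||Q) ≠ D_KL(Q||P) in general.

D_KL(P||Q) = 0.3807 nats
D_KL(Q||P) = 0.4767 nats

No, they are not equal!

This asymmetry is why KL divergence is not a true distance metric.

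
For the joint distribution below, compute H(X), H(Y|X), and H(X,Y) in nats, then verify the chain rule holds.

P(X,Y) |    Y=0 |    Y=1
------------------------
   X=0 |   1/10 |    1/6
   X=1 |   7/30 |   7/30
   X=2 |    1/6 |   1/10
H(X,Y) = 1.7369, H(X) = 1.0606, H(Y|X) = 0.6763 (all in nats)

Chain rule: H(X,Y) = H(X) + H(Y|X)

Left side — joint entropy directly:
H(X,Y) = -Σ p(x,y) log p(x,y) = 1.7369 nats

Right side — compute H(Y|X) from the conditional distributions:
P(X) = (4/15, 7/15, 4/15), so H(X) = 1.0606 nats
H(Y|X) = Σ_x P(X=x) · H(Y|X=x):
  P(Y|X=0) = (3/8, 5/8), H(Y|X=0) = 0.6616, weight P(X=0) = 4/15
  P(Y|X=1) = (1/2, 1/2), H(Y|X=1) = 0.6931, weight P(X=1) = 7/15
  P(Y|X=2) = (5/8, 3/8), H(Y|X=2) = 0.6616, weight P(X=2) = 4/15
H(Y|X) = 0.6763 nats

H(X) + H(Y|X) = 1.0606 + 0.6763 = 1.7369 nats

Both sides equal 1.7369 nats. ✓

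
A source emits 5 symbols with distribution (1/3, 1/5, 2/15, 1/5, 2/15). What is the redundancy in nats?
0.0622 nats

Redundancy measures how far a source is from maximum entropy:
R = H_max - H(X)

Maximum entropy for 5 symbols: H_max = log_e(5) = 1.6094 nats
Actual entropy: H(X) = 1.5473 nats
Redundancy: R = 1.6094 - 1.5473 = 0.0622 nats

This redundancy represents potential for compression: the source could be compressed by 0.0622 nats per symbol.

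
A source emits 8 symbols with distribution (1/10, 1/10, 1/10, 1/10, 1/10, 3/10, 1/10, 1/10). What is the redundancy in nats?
0.1064 nats

Redundancy measures how far a source is from maximum entropy:
R = H_max - H(X)

Maximum entropy for 8 symbols: H_max = log_e(8) = 2.0794 nats
Actual entropy: H(X) = 1.9730 nats
Redundancy: R = 2.0794 - 1.9730 = 0.1064 nats

This redundancy represents potential for compression: the source could be compressed by 0.1064 nats per symbol.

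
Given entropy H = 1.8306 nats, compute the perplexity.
6.2376

Perplexity is e^H (or exp(H) for natural log).

H = 1.8306 nats
Perplexity = e^1.8306 = 6.2376

Interpretation: The model's uncertainty is equivalent to choosing uniformly among 6.2 options.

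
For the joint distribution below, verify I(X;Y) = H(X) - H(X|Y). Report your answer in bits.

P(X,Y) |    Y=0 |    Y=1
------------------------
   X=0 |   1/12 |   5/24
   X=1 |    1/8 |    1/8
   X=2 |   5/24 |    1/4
I(X;Y) = 0.0225 bits

Mutual information has multiple equivalent forms:
- I(X;Y) = H(X) - H(X|Y)
- I(X;Y) = H(Y) - H(Y|X)
- I(X;Y) = H(X) + H(Y) - H(X,Y)

Computing all quantities:
H(X) = 1.5343, H(Y) = 0.9799, H(X,Y) = 2.4917
H(X|Y) = 1.5118, H(Y|X) = 0.9573

Verification:
H(X) - H(X|Y) = 1.5343 - 1.5118 = 0.0225
H(Y) - H(Y|X) = 0.9799 - 0.9573 = 0.0225
H(X) + H(Y) - H(X,Y) = 1.5343 + 0.9799 - 2.4917 = 0.0225

All forms give I(X;Y) = 0.0225 bits. ✓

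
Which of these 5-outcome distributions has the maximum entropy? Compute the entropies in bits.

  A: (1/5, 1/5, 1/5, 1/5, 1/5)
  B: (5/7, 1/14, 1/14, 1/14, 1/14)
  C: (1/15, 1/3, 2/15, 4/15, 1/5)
A

For a discrete distribution over n outcomes, entropy is maximized by the uniform distribution.

Computing entropies:
H(A) = 2.3219 bits
H(B) = 1.4345 bits
H(C) = 2.1493 bits

The uniform distribution (where all probabilities equal 1/5) achieves the maximum entropy of log_2(5) = 2.3219 bits.

Distribution A has the highest entropy.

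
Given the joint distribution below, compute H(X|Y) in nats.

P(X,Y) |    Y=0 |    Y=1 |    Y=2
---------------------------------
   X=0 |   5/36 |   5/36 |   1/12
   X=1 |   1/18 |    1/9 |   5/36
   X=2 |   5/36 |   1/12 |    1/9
1.0611 nats

Using the chain rule: H(X|Y) = H(X,Y) - H(Y)

First, compute H(X,Y) = 2.1597 nats

Marginal P(Y) = (1/3, 1/3, 1/3)
H(Y) = 1.0986 nats

H(X|Y) = H(X,Y) - H(Y) = 2.1597 - 1.0986 = 1.0611 nats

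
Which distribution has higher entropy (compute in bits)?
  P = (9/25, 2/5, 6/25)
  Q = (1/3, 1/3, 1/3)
Q

Computing entropies in bits:
H(P) = 1.5535
H(Q) = 1.5850

Distribution Q has higher entropy.

Intuition: The distribution closer to uniform (more spread out) has higher entropy.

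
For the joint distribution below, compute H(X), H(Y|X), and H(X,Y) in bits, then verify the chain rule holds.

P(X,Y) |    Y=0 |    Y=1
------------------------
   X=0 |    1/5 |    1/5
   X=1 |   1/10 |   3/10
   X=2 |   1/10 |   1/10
H(X,Y) = 2.4464, H(X) = 1.5219, H(Y|X) = 0.9245 (all in bits)

Chain rule: H(X,Y) = H(X) + H(Y|X)

Left side — joint entropy directly:
H(X,Y) = -Σ p(x,y) log p(x,y) = 2.4464 bits

Right side — compute H(Y|X) from the conditional distributions:
P(X) = (2/5, 2/5, 1/5), so H(X) = 1.5219 bits
H(Y|X) = Σ_x P(X=x) · H(Y|X=x):
  P(Y|X=0) = (1/2, 1/2), H(Y|X=0) = 1.0000, weight P(X=0) = 2/5
  P(Y|X=1) = (1/4, 3/4), H(Y|X=1) = 0.8113, weight P(X=1) = 2/5
  P(Y|X=2) = (1/2, 1/2), H(Y|X=2) = 1.0000, weight P(X=2) = 1/5
H(Y|X) = 0.9245 bits

H(X) + H(Y|X) = 1.5219 + 0.9245 = 2.4464 bits

Both sides equal 2.4464 bits. ✓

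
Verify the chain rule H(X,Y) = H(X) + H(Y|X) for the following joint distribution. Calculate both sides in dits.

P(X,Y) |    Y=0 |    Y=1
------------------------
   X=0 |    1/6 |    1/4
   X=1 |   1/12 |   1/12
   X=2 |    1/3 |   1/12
H(X,Y) = 0.7090, H(X) = 0.4465, H(Y|X) = 0.2625 (all in dits)

Chain rule: H(X,Y) = H(X) + H(Y|X)

Left side — joint entropy directly:
H(X,Y) = -Σ p(x,y) log p(x,y) = 0.7090 dits

Right side — compute H(Y|X) from the conditional distributions:
P(X) = (5/12, 1/6, 5/12), so H(X) = 0.4465 dits
H(Y|X) = Σ_x P(X=x) · H(Y|X=x):
  P(Y|X=0) = (2/5, 3/5), H(Y|X=0) = 0.2923, weight P(X=0) = 5/12
  P(Y|X=1) = (1/2, 1/2), H(Y|X=1) = 0.3010, weight P(X=1) = 1/6
  P(Y|X=2) = (4/5, 1/5), H(Y|X=2) = 0.2173, weight P(X=2) = 5/12
H(Y|X) = 0.2625 dits

H(X) + H(Y|X) = 0.4465 + 0.2625 = 0.7090 dits

Both sides equal 0.7090 dits. ✓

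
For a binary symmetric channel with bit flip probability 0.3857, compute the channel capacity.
0.0380 bits

For a binary symmetric channel (BSC) with error probability p:
Capacity C = 1 - H(p) bits per symbol

where H(p) = -p log₂(p) - (1-p) log₂(1-p) is the binary entropy function.

H(0.3857) = 0.9620 bits
C = 1 - 0.9620 = 0.0380 bits per symbol

This means we can reliably transmit up to 0.0380 bits of information per channel use.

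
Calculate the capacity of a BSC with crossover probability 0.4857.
0.0006 bits

For a binary symmetric channel (BSC) with error probability p:
Capacity C = 1 - H(p) bits per symbol

where H(p) = -p log₂(p) - (1-p) log₂(1-p) is the binary entropy function.

H(0.4857) = 0.9994 bits
C = 1 - 0.9994 = 0.0006 bits per symbol

This means we can reliably transmit up to 0.0006 bits of information per channel use.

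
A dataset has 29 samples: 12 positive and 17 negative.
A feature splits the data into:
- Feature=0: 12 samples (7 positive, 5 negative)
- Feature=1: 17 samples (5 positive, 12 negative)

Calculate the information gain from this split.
0.0607 bits

Information Gain = H(Y) - H(Y|Feature)

Before split:
P(positive) = 12/29 = 0.4138
H(Y) = 0.9784 bits

After split:
Feature=0: H = 0.9799 bits (weight = 12/29)
Feature=1: H = 0.8740 bits (weight = 17/29)
H(Y|Feature) = (12/29)×0.9799 + (17/29)×0.8740 = 0.9178 bits

Information Gain = 0.9784 - 0.9178 = 0.0607 bits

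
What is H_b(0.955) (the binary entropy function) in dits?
0.0797 dits

The binary entropy function is:
H(p) = -p log(p) - (1-p) log(1-p)

H(0.955) = -0.955 × log_10(0.955) - 0.045 × log_10(0.045)
H(0.955) = 0.0797 dits

Note: Binary entropy is maximized at p=0.5 (H=1 bit) and minimized at p=0 or p=1 (H=0).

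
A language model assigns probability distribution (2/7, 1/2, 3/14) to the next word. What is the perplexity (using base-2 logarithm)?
2.8140

Perplexity is 2^H (or exp(H) for natural log).

First, H = -Σ p log p = 1.4926 bits
Perplexity = 2^1.4926 = 2.8140

Interpretation: The model's uncertainty is equivalent to choosing uniformly among 2.8 options.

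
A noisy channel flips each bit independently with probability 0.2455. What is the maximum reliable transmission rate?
0.1959 bits

For a binary symmetric channel (BSC) with error probability p:
Capacity C = 1 - H(p) bits per symbol

where H(p) = -p log₂(p) - (1-p) log₂(1-p) is the binary entropy function.

H(0.2455) = 0.8041 bits
C = 1 - 0.8041 = 0.1959 bits per symbol

This means we can reliably transmit up to 0.1959 bits of information per channel use.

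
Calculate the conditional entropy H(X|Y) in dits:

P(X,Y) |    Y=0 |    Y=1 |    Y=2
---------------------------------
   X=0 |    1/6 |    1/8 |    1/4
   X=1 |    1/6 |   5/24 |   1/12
0.2775 dits

Using the chain rule: H(X|Y) = H(X,Y) - H(Y)

First, compute H(X,Y) = 0.7546 dits

Marginal P(Y) = (1/3, 1/3, 1/3)
H(Y) = 0.4771 dits

H(X|Y) = H(X,Y) - H(Y) = 0.7546 - 0.4771 = 0.2775 dits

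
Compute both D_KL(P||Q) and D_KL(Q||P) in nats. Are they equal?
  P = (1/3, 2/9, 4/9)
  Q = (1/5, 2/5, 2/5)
D_KL(P||Q) = 0.0865, D_KL(Q||P) = 0.0908

KL divergence is not symmetric: D_KL(P||Q) ≠ D_KL(Q||P) in general.

D_KL(P||Q) = 0.0865 nats
D_KL(Q||P) = 0.0908 nats

No, they are not equal!

This asymmetry is why KL divergence is not a true distance metric.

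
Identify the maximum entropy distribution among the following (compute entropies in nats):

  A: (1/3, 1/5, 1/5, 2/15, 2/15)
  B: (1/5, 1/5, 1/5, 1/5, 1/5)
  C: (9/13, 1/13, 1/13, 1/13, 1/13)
B

For a discrete distribution over n outcomes, entropy is maximized by the uniform distribution.

Computing entropies:
H(A) = 1.5473 nats
H(B) = 1.6094 nats
H(C) = 1.0438 nats

The uniform distribution (where all probabilities equal 1/5) achieves the maximum entropy of log_e(5) = 1.6094 nats.

Distribution B has the highest entropy.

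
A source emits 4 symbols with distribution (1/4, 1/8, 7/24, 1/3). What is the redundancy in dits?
0.0235 dits

Redundancy measures how far a source is from maximum entropy:
R = H_max - H(X)

Maximum entropy for 4 symbols: H_max = log_10(4) = 0.6021 dits
Actual entropy: H(X) = 0.5785 dits
Redundancy: R = 0.6021 - 0.5785 = 0.0235 dits

This redundancy represents potential for compression: the source could be compressed by 0.0235 dits per symbol.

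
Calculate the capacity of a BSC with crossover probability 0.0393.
0.7609 bits

For a binary symmetric channel (BSC) with error probability p:
Capacity C = 1 - H(p) bits per symbol

where H(p) = -p log₂(p) - (1-p) log₂(1-p) is the binary entropy function.

H(0.0393) = 0.2391 bits
C = 1 - 0.2391 = 0.7609 bits per symbol

This means we can reliably transmit up to 0.7609 bits of information per channel use.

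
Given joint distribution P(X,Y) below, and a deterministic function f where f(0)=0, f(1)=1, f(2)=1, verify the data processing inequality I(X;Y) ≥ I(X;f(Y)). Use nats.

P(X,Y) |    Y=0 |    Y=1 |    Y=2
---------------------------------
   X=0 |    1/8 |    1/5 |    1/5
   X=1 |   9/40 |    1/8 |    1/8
I(X;Y) = 0.0307, I(X;f(Y)) = 0.0307, inequality holds: 0.0307 ≥ 0.0307

Data Processing Inequality: For any Markov chain X → Y → Z, we have I(X;Y) ≥ I(X;Z).

Here Z = f(Y) is a deterministic function of Y, forming X → Y → Z.

Original I(X;Y) = 0.0307 nats

After applying f:
P(X,Z) where Z=f(Y):
- P(X,Z=0) = P(X,Y=0)
- P(X,Z=1) = P(X,Y=1) + P(X,Y=2)

I(X;Z) = I(X;f(Y)) = 0.0307 nats

Verification: 0.0307 ≥ 0.0307 ✓

Information cannot be created by processing; the function f can only lose information about X.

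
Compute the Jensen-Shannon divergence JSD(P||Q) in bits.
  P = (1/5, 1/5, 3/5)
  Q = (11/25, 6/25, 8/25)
0.0658 bits

Jensen-Shannon divergence is:
JSD(P||Q) = 0.5 × D_KL(P||M) + 0.5 × D_KL(Q||M)
where M = 0.5 × (P + Q) is the mixture distribution.

M = 0.5 × (1/5, 1/5, 3/5) + 0.5 × (11/25, 6/25, 8/25) = (8/25, 0.22, 0.46)

D_KL(P||M) = 0.0669 bits
D_KL(Q||M) = 0.0647 bits

JSD(P||Q) = 0.5 × 0.0669 + 0.5 × 0.0647 = 0.0658 bits

Unlike KL divergence, JSD is symmetric and bounded: 0 ≤ JSD ≤ log(2).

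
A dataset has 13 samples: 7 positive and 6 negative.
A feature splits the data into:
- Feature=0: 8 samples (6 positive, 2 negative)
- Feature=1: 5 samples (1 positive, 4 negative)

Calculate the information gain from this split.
0.2188 bits

Information Gain = H(Y) - H(Y|Feature)

Before split:
P(positive) = 7/13 = 0.5385
H(Y) = 0.9957 bits

After split:
Feature=0: H = 0.8113 bits (weight = 8/13)
Feature=1: H = 0.7219 bits (weight = 5/13)
H(Y|Feature) = (8/13)×0.8113 + (5/13)×0.7219 = 0.7769 bits

Information Gain = 0.9957 - 0.7769 = 0.2188 bits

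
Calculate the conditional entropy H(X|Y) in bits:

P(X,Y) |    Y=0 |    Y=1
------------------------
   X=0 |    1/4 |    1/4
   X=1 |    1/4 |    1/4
1.0000 bits

Using the chain rule: H(X|Y) = H(X,Y) - H(Y)

First, compute H(X,Y) = 2.0000 bits

Marginal P(Y) = (1/2, 1/2)
H(Y) = 1.0000 bits

H(X|Y) = H(X,Y) - H(Y) = 2.0000 - 1.0000 = 1.0000 bits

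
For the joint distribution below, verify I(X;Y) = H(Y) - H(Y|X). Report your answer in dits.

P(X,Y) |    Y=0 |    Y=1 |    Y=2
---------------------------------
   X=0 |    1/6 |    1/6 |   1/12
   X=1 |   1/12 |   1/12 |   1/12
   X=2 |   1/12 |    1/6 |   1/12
I(X;Y) = 0.0073 dits

Mutual information has multiple equivalent forms:
- I(X;Y) = H(X) - H(X|Y)
- I(X;Y) = H(Y) - H(Y|X)
- I(X;Y) = H(X) + H(Y) - H(X,Y)

Computing all quantities:
H(X) = 0.4680, H(Y) = 0.4680, H(X,Y) = 0.9287
H(X|Y) = 0.4607, H(Y|X) = 0.4607

Verification:
H(X) - H(X|Y) = 0.4680 - 0.4607 = 0.0073
H(Y) - H(Y|X) = 0.4680 - 0.4607 = 0.0073
H(X) + H(Y) - H(X,Y) = 0.4680 + 0.4680 - 0.9287 = 0.0073

All forms give I(X;Y) = 0.0073 dits. ✓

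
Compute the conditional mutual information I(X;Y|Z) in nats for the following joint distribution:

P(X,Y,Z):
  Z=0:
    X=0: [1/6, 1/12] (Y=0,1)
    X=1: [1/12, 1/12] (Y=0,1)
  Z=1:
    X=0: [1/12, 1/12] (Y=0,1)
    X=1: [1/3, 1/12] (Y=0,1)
0.0307 nats

Conditional mutual information: I(X;Y|Z) = H(X|Z) + H(Y|Z) - H(X,Y|Z)

H(Z) = 0.6792
H(X,Z) = 1.3086 → H(X|Z) = 0.6294
H(Y,Z) = 1.3086 → H(Y|Z) = 0.6294
H(X,Y,Z) = 1.9073 → H(X,Y|Z) = 1.2281

I(X;Y|Z) = 0.6294 + 0.6294 - 1.2281 = 0.0307 nats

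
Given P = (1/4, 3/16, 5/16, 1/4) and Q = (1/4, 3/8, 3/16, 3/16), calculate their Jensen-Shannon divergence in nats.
0.0261 nats

Jensen-Shannon divergence is:
JSD(P||Q) = 0.5 × D_KL(P||M) + 0.5 × D_KL(Q||M)
where M = 0.5 × (P + Q) is the mixture distribution.

M = 0.5 × (1/4, 3/16, 5/16, 1/4) + 0.5 × (1/4, 3/8, 3/16, 3/16) = (1/4, 9/32, 1/4, 7/32)

D_KL(P||M) = 0.0271 nats
D_KL(Q||M) = 0.0250 nats

JSD(P||Q) = 0.5 × 0.0271 + 0.5 × 0.0250 = 0.0261 nats

Unlike KL divergence, JSD is symmetric and bounded: 0 ≤ JSD ≤ log(2).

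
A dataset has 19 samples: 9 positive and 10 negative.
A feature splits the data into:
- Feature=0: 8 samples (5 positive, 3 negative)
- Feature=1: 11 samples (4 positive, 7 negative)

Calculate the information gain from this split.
0.0486 bits

Information Gain = H(Y) - H(Y|Feature)

Before split:
P(positive) = 9/19 = 0.4737
H(Y) = 0.9980 bits

After split:
Feature=0: H = 0.9544 bits (weight = 8/19)
Feature=1: H = 0.9457 bits (weight = 11/19)
H(Y|Feature) = (8/19)×0.9544 + (11/19)×0.9457 = 0.9494 bits

Information Gain = 0.9980 - 0.9494 = 0.0486 bits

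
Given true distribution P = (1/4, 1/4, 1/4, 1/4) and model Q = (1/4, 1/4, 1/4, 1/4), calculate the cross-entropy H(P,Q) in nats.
1.3863 nats

Cross-entropy: H(P,Q) = -Σ p(x) log q(x)

Alternatively: H(P,Q) = H(P) + D_KL(P||Q)
H(P) = 1.3863 nats
D_KL(P||Q) = 0.0000 nats

H(P,Q) = 1.3863 + 0.0000 = 1.3863 nats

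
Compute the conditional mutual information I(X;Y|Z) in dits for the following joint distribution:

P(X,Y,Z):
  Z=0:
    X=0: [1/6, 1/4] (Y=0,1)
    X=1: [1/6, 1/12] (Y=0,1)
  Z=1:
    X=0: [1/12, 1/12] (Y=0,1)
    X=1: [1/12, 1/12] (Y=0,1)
0.0098 dits

Conditional mutual information: I(X;Y|Z) = H(X|Z) + H(Y|Z) - H(X,Y|Z)

H(Z) = 0.2764
H(X,Z) = 0.5683 → H(X|Z) = 0.2919
H(Y,Z) = 0.5775 → H(Y|Z) = 0.3010
H(X,Y,Z) = 0.8596 → H(X,Y|Z) = 0.5831

I(X;Y|Z) = 0.2919 + 0.3010 - 0.5831 = 0.0098 dits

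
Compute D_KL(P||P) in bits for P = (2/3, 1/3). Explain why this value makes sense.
0.0000 bits

KL divergence satisfies the Gibbs inequality: D_KL(P||Q) ≥ 0 for all distributions P, Q.

D_KL(P||Q) = Σ p(x) log(p(x)/q(x))
Each term is p(x) × log_2(p(x)/p(x)) = p(x) × log_2(1) = 0, so the sum is 0.
D_KL(P||Q) = 0.0000 bits

When P = Q, the KL divergence is exactly 0, as there is no 'divergence' between identical distributions.

This non-negativity is a fundamental property: relative entropy cannot be negative because it measures how different Q is from P.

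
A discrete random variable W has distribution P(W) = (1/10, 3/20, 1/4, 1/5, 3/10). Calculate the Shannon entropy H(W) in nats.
1.5445 nats

Shannon entropy is H(X) = -Σ p(x) log p(x).

For P = (1/10, 3/20, 1/4, 1/5, 3/10):
H = -1/10 × log_e(1/10) -3/20 × log_e(3/20) -1/4 × log_e(1/4) -1/5 × log_e(1/5) -3/10 × log_e(3/10)
H = 1.5445 nats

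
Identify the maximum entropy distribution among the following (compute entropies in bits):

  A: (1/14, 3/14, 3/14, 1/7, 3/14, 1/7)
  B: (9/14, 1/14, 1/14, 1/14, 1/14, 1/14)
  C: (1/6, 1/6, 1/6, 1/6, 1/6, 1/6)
C

For a discrete distribution over n outcomes, entropy is maximized by the uniform distribution.

Computing entropies:
H(A) = 2.5027 bits
H(B) = 1.7695 bits
H(C) = 2.5850 bits

The uniform distribution (where all probabilities equal 1/6) achieves the maximum entropy of log_2(6) = 2.5850 bits.

Distribution C has the highest entropy.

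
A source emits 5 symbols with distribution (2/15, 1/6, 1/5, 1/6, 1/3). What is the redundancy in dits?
0.0241 dits

Redundancy measures how far a source is from maximum entropy:
R = H_max - H(X)

Maximum entropy for 5 symbols: H_max = log_10(5) = 0.6990 dits
Actual entropy: H(X) = 0.6749 dits
Redundancy: R = 0.6990 - 0.6749 = 0.0241 dits

This redundancy represents potential for compression: the source could be compressed by 0.0241 dits per symbol.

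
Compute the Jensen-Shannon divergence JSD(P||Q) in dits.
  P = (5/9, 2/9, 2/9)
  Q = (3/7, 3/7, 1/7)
0.0109 dits

Jensen-Shannon divergence is:
JSD(P||Q) = 0.5 × D_KL(P||M) + 0.5 × D_KL(Q||M)
where M = 0.5 × (P + Q) is the mixture distribution.

M = 0.5 × (5/9, 2/9, 2/9) + 0.5 × (3/7, 3/7, 1/7) = (0.492063, 0.325397, 0.18254)

D_KL(P||M) = 0.0115 dits
D_KL(Q||M) = 0.0103 dits

JSD(P||Q) = 0.5 × 0.0115 + 0.5 × 0.0103 = 0.0109 dits

Unlike KL divergence, JSD is symmetric and bounded: 0 ≤ JSD ≤ log(2).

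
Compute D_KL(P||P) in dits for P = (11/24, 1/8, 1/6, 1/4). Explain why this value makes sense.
0.0000 dits

KL divergence satisfies the Gibbs inequality: D_KL(P||Q) ≥ 0 for all distributions P, Q.

D_KL(P||Q) = Σ p(x) log(p(x)/q(x))
Each term is p(x) × log_10(p(x)/p(x)) = p(x) × log_10(1) = 0, so the sum is 0.
D_KL(P||Q) = 0.0000 dits

When P = Q, the KL divergence is exactly 0, as there is no 'divergence' between identical distributions.

This non-negativity is a fundamental property: relative entropy cannot be negative because it measures how different Q is from P.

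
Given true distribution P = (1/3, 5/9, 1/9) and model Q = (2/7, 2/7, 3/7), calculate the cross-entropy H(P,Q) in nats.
1.2077 nats

Cross-entropy: H(P,Q) = -Σ p(x) log q(x)

Alternatively: H(P,Q) = H(P) + D_KL(P||Q)
H(P) = 0.9369 nats
D_KL(P||Q) = 0.2708 nats

H(P,Q) = 0.9369 + 0.2708 = 1.2077 nats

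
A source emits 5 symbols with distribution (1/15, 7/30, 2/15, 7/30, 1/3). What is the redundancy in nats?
0.1149 nats

Redundancy measures how far a source is from maximum entropy:
R = H_max - H(X)

Maximum entropy for 5 symbols: H_max = log_e(5) = 1.6094 nats
Actual entropy: H(X) = 1.4945 nats
Redundancy: R = 1.6094 - 1.4945 = 0.1149 nats

This redundancy represents potential for compression: the source could be compressed by 0.1149 nats per symbol.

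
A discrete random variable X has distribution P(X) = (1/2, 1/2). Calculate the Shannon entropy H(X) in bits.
1.0000 bits

Shannon entropy is H(X) = -Σ p(x) log p(x).

For P = (1/2, 1/2):
H = -1/2 × log_2(1/2) -1/2 × log_2(1/2)
H = 1.0000 bits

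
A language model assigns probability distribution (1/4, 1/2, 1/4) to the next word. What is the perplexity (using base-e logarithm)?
2.8284

Perplexity is e^H (or exp(H) for natural log).

First, H = -Σ p log p = 1.0397 nats
Perplexity = e^1.0397 = 2.8284

Interpretation: The model's uncertainty is equivalent to choosing uniformly among 2.8 options.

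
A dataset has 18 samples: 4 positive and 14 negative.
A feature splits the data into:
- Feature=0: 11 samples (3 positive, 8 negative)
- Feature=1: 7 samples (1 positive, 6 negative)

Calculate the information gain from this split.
0.0175 bits

Information Gain = H(Y) - H(Y|Feature)

Before split:
P(positive) = 4/18 = 0.2222
H(Y) = 0.7642 bits

After split:
Feature=0: H = 0.8454 bits (weight = 11/18)
Feature=1: H = 0.5917 bits (weight = 7/18)
H(Y|Feature) = (11/18)×0.8454 + (7/18)×0.5917 = 0.7467 bits

Information Gain = 0.7642 - 0.7467 = 0.0175 bits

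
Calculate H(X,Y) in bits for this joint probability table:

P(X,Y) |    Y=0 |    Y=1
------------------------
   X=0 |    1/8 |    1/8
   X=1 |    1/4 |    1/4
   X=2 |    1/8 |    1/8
2.5000 bits

Joint entropy is H(X,Y) = -Σ_{x,y} p(x,y) log p(x,y).

Summing over all non-zero entries:
H(X,Y) = -[1/8·log_2(1/8) + 1/8·log_2(1/8) + 1/4·log_2(1/4) + 1/4·log_2(1/4) + 1/8·log_2(1/8) + 1/8·log_2(1/8)]
H(X,Y) = 2.5000 bits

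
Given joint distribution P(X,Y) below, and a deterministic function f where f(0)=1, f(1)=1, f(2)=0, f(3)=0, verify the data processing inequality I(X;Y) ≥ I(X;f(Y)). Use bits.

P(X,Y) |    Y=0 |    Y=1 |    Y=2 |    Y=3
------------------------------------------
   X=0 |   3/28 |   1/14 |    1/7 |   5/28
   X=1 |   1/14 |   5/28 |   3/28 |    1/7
I(X;Y) = 0.0460, I(X;f(Y)) = 0.0151, inequality holds: 0.0460 ≥ 0.0151

Data Processing Inequality: For any Markov chain X → Y → Z, we have I(X;Y) ≥ I(X;Z).

Here Z = f(Y) is a deterministic function of Y, forming X → Y → Z.

Original I(X;Y) = 0.0460 bits

After applying f:
P(X,Z) where Z=f(Y):
- P(X,Z=0) = P(X,Y=2) + P(X,Y=3)
- P(X,Z=1) = P(X,Y=0) + P(X,Y=1)

I(X;Z) = I(X;f(Y)) = 0.0151 bits

Verification: 0.0460 ≥ 0.0151 ✓

Information cannot be created by processing; the function f can only lose information about X.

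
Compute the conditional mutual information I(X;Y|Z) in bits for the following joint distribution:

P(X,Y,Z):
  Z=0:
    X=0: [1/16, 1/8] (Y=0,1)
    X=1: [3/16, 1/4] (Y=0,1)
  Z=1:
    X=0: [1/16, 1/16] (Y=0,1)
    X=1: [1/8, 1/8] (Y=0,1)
0.0036 bits

Conditional mutual information: I(X;Y|Z) = H(X|Z) + H(Y|Z) - H(X,Y|Z)

H(Z) = 0.9544
H(X,Z) = 1.8496 → H(X|Z) = 0.8952
H(Y,Z) = 1.9363 → H(Y|Z) = 0.9818
H(X,Y,Z) = 2.8278 → H(X,Y|Z) = 1.8734

I(X;Y|Z) = 0.8952 + 0.9818 - 1.8734 = 0.0036 bits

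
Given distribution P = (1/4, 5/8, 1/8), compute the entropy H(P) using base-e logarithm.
0.9003 nats

Shannon entropy is H(X) = -Σ p(x) log p(x).

For P = (1/4, 5/8, 1/8):
H = -1/4 × log_e(1/4) -5/8 × log_e(5/8) -1/8 × log_e(1/8)
H = 0.9003 nats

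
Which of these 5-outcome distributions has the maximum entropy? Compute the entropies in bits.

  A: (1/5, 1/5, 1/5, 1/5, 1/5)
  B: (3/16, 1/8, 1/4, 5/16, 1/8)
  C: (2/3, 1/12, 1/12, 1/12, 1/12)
A

For a discrete distribution over n outcomes, entropy is maximized by the uniform distribution.

Computing entropies:
H(A) = 2.3219 bits
H(B) = 2.2272 bits
H(C) = 1.5850 bits

The uniform distribution (where all probabilities equal 1/5) achieves the maximum entropy of log_2(5) = 2.3219 bits.

Distribution A has the highest entropy.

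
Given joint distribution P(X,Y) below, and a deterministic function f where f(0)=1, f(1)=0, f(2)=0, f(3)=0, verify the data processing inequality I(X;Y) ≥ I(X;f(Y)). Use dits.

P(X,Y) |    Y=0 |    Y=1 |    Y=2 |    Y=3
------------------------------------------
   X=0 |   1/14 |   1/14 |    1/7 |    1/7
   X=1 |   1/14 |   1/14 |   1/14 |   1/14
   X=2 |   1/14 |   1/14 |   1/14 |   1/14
I(X;Y) = 0.0061, I(X;f(Y)) = 0.0022, inequality holds: 0.0061 ≥ 0.0022

Data Processing Inequality: For any Markov chain X → Y → Z, we have I(X;Y) ≥ I(X;Z).

Here Z = f(Y) is a deterministic function of Y, forming X → Y → Z.

Original I(X;Y) = 0.0061 dits

After applying f:
P(X,Z) where Z=f(Y):
- P(X,Z=0) = P(X,Y=1) + P(X,Y=2) + P(X,Y=3)
- P(X,Z=1) = P(X,Y=0)

I(X;Z) = I(X;f(Y)) = 0.0022 dits

Verification: 0.0061 ≥ 0.0022 ✓

Information cannot be created by processing; the function f can only lose information about X.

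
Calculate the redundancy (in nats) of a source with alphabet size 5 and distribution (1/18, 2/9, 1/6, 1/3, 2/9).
0.1156 nats

Redundancy measures how far a source is from maximum entropy:
R = H_max - H(X)

Maximum entropy for 5 symbols: H_max = log_e(5) = 1.6094 nats
Actual entropy: H(X) = 1.4939 nats
Redundancy: R = 1.6094 - 1.4939 = 0.1156 nats

This redundancy represents potential for compression: the source could be compressed by 0.1156 nats per symbol.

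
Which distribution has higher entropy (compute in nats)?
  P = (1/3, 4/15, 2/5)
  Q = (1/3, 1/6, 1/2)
P

Computing entropies in nats:
H(P) = 1.0852
H(Q) = 1.0114

Distribution P has higher entropy.

Intuition: The distribution closer to uniform (more spread out) has higher entropy.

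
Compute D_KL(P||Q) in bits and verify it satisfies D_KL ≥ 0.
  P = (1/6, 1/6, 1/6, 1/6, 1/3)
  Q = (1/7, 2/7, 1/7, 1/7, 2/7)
0.0557 bits

KL divergence satisfies the Gibbs inequality: D_KL(P||Q) ≥ 0 for all distributions P, Q.

D_KL(P||Q) = Σ p(x) log(p(x)/q(x))
Term by term:
  x=0: 1/6 × log_2[(1/6)/(1/7)] = 0.0371
  x=1: 1/6 × log_2[(1/6)/(2/7)] = -0.1296
  x=2: 1/6 × log_2[(1/6)/(1/7)] = 0.0371
  x=3: 1/6 × log_2[(1/6)/(1/7)] = 0.0371
  x=4: 1/3 × log_2[(1/3)/(2/7)] = 0.0741
D_KL(P||Q) = 0.0557 bits

D_KL(P||Q) = 0.0557 ≥ 0 ✓

This non-negativity is a fundamental property: relative entropy cannot be negative because it measures how different Q is from P.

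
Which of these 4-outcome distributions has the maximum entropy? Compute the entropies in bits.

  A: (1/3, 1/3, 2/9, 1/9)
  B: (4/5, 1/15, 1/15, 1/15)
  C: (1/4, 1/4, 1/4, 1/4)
C

For a discrete distribution over n outcomes, entropy is maximized by the uniform distribution.

Computing entropies:
H(A) = 1.8911 bits
H(B) = 1.0389 bits
H(C) = 2.0000 bits

The uniform distribution (where all probabilities equal 1/4) achieves the maximum entropy of log_2(4) = 2.0000 bits.

Distribution C has the highest entropy.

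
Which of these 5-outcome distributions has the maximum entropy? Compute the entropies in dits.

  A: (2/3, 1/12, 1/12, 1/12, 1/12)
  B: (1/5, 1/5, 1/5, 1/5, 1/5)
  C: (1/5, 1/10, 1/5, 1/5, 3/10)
B

For a discrete distribution over n outcomes, entropy is maximized by the uniform distribution.

Computing entropies:
H(A) = 0.4771 dits
H(B) = 0.6990 dits
H(C) = 0.6762 dits

The uniform distribution (where all probabilities equal 1/5) achieves the maximum entropy of log_10(5) = 0.6990 dits.

Distribution B has the highest entropy.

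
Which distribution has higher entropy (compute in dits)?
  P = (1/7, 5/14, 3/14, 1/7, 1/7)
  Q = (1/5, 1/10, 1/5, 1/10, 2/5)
P

Computing entropies in dits:
H(P) = 0.6652
H(Q) = 0.6388

Distribution P has higher entropy.

Intuition: The distribution closer to uniform (more spread out) has higher entropy.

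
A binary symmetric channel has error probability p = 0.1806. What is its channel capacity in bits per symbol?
0.3186 bits

For a binary symmetric channel (BSC) with error probability p:
Capacity C = 1 - H(p) bits per symbol

where H(p) = -p log₂(p) - (1-p) log₂(1-p) is the binary entropy function.

H(0.1806) = 0.6814 bits
C = 1 - 0.6814 = 0.3186 bits per symbol

This means we can reliably transmit up to 0.3186 bits of information per channel use.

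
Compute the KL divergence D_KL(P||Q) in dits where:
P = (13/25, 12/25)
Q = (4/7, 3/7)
0.0023 dits

KL divergence: D_KL(P||Q) = Σ p(x) log(p(x)/q(x))

Computing term by term:
  x=0: 13/25 × log_10[(13/25)/(4/7)] = 13/25 × -0.0410 = -0.0213
  x=1: 12/25 × log_10[(12/25)/(3/7)] = 12/25 × 0.0492 = 0.0236

D_KL(P||Q) = 0.0023 dits

Note: KL divergence is always non-negative and equals 0 iff P = Q.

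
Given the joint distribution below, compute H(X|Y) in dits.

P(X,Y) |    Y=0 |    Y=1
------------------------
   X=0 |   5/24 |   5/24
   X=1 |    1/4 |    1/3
0.2939 dits

Using the chain rule: H(X|Y) = H(X,Y) - H(Y)

First, compute H(X,Y) = 0.5934 dits

Marginal P(Y) = (11/24, 13/24)
H(Y) = 0.2995 dits

H(X|Y) = H(X,Y) - H(Y) = 0.5934 - 0.2995 = 0.2939 dits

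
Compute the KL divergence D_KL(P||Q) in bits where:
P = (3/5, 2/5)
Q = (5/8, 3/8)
0.0019 bits

KL divergence: D_KL(P||Q) = Σ p(x) log(p(x)/q(x))

Computing term by term:
  x=0: 3/5 × log_2[(3/5)/(5/8)] = 3/5 × -0.0589 = -0.0353
  x=1: 2/5 × log_2[(2/5)/(3/8)] = 2/5 × 0.0931 = 0.0372

D_KL(P||Q) = 0.0019 bits

Note: KL divergence is always non-negative and equals 0 iff P = Q.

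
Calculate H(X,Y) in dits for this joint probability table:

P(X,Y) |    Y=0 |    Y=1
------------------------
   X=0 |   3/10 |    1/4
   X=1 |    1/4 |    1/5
0.5977 dits

Joint entropy is H(X,Y) = -Σ_{x,y} p(x,y) log p(x,y).

Summing over all non-zero entries:
H(X,Y) = -[3/10·log_10(3/10) + 1/4·log_10(1/4) + 1/4·log_10(1/4) + 1/5·log_10(1/5)]
H(X,Y) = 0.5977 dits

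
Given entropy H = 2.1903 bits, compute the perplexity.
4.5640

Perplexity is 2^H (or exp(H) for natural log).

H = 2.1903 bits
Perplexity = 2^2.1903 = 4.5640

Interpretation: The model's uncertainty is equivalent to choosing uniformly among 4.6 options.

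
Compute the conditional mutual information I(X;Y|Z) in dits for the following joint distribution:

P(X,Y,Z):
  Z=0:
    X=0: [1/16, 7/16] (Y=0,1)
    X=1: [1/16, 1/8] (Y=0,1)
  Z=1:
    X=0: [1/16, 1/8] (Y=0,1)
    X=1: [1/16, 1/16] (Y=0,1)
0.0098 dits

Conditional mutual information: I(X;Y|Z) = H(X|Z) + H(Y|Z) - H(X,Y|Z)

H(Z) = 0.2697
H(X,Z) = 0.5360 → H(X|Z) = 0.2663
H(Y,Z) = 0.5026 → H(Y|Z) = 0.2329
H(X,Y,Z) = 0.7591 → H(X,Y|Z) = 0.4894

I(X;Y|Z) = 0.2663 + 0.2329 - 0.4894 = 0.0098 dits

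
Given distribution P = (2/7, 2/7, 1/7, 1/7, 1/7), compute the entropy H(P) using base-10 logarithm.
0.6731 dits

Shannon entropy is H(X) = -Σ p(x) log p(x).

For P = (2/7, 2/7, 1/7, 1/7, 1/7):
H = -2/7 × log_10(2/7) -2/7 × log_10(2/7) -1/7 × log_10(1/7) -1/7 × log_10(1/7) -1/7 × log_10(1/7)
H = 0.6731 dits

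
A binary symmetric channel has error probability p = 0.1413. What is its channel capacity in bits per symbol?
0.4124 bits

For a binary symmetric channel (BSC) with error probability p:
Capacity C = 1 - H(p) bits per symbol

where H(p) = -p log₂(p) - (1-p) log₂(1-p) is the binary entropy function.

H(0.1413) = 0.5876 bits
C = 1 - 0.5876 = 0.4124 bits per symbol

This means we can reliably transmit up to 0.4124 bits of information per channel use.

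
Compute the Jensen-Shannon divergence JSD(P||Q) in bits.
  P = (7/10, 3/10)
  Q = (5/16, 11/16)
0.1112 bits

Jensen-Shannon divergence is:
JSD(P||Q) = 0.5 × D_KL(P||M) + 0.5 × D_KL(Q||M)
where M = 0.5 × (P + Q) is the mixture distribution.

M = 0.5 × (7/10, 3/10) + 0.5 × (5/16, 11/16) = (0.50625, 0.49375)

D_KL(P||M) = 0.1116 bits
D_KL(Q||M) = 0.1108 bits

JSD(P||Q) = 0.5 × 0.1116 + 0.5 × 0.1108 = 0.1112 bits

Unlike KL divergence, JSD is symmetric and bounded: 0 ≤ JSD ≤ log(2).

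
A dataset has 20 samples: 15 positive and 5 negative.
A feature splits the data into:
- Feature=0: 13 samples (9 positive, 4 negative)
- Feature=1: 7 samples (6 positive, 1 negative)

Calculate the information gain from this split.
0.0254 bits

Information Gain = H(Y) - H(Y|Feature)

Before split:
P(positive) = 15/20 = 0.7500
H(Y) = 0.8113 bits

After split:
Feature=0: H = 0.8905 bits (weight = 13/20)
Feature=1: H = 0.5917 bits (weight = 7/20)
H(Y|Feature) = (13/20)×0.8905 + (7/20)×0.5917 = 0.7859 bits

Information Gain = 0.8113 - 0.7859 = 0.0254 bits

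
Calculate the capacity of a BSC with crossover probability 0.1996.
0.2789 bits

For a binary symmetric channel (BSC) with error probability p:
Capacity C = 1 - H(p) bits per symbol

where H(p) = -p log₂(p) - (1-p) log₂(1-p) is the binary entropy function.

H(0.1996) = 0.7211 bits
C = 1 - 0.7211 = 0.2789 bits per symbol

This means we can reliably transmit up to 0.2789 bits of information per channel use.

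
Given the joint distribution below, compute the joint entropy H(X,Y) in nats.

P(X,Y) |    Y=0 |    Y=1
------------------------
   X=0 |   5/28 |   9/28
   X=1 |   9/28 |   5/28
1.3449 nats

Joint entropy is H(X,Y) = -Σ_{x,y} p(x,y) log p(x,y).

Summing over all non-zero entries:
H(X,Y) = -[5/28·log_e(5/28) + 9/28·log_e(9/28) + 9/28·log_e(9/28) + 5/28·log_e(5/28)]
H(X,Y) = 1.3449 nats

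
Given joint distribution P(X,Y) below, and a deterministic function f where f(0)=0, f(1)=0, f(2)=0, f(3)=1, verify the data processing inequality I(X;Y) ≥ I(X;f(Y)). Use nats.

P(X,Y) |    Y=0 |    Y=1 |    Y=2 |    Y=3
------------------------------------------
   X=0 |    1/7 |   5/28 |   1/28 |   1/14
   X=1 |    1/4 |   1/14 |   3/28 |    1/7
I(X;Y) = 0.0591, I(X;f(Y)) = 0.0051, inequality holds: 0.0591 ≥ 0.0051

Data Processing Inequality: For any Markov chain X → Y → Z, we have I(X;Y) ≥ I(X;Z).

Here Z = f(Y) is a deterministic function of Y, forming X → Y → Z.

Original I(X;Y) = 0.0591 nats

After applying f:
P(X,Z) where Z=f(Y):
- P(X,Z=0) = P(X,Y=0) + P(X,Y=1) + P(X,Y=2)
- P(X,Z=1) = P(X,Y=3)

I(X;Z) = I(X;f(Y)) = 0.0051 nats

Verification: 0.0591 ≥ 0.0051 ✓

Information cannot be created by processing; the function f can only lose information about X.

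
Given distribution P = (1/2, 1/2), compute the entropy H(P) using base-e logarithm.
0.6931 nats

Shannon entropy is H(X) = -Σ p(x) log p(x).

For P = (1/2, 1/2):
H = -1/2 × log_e(1/2) -1/2 × log_e(1/2)
H = 0.6931 nats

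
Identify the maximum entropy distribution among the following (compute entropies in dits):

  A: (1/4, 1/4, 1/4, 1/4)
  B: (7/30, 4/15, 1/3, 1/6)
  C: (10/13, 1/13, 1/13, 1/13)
A

For a discrete distribution over n outcomes, entropy is maximized by the uniform distribution.

Computing entropies:
H(A) = 0.6021 dits
H(B) = 0.5893 dits
H(C) = 0.3447 dits

The uniform distribution (where all probabilities equal 1/4) achieves the maximum entropy of log_10(4) = 0.6021 dits.

Distribution A has the highest entropy.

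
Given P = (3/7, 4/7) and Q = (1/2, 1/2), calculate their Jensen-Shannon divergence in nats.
0.0026 nats

Jensen-Shannon divergence is:
JSD(P||Q) = 0.5 × D_KL(P||M) + 0.5 × D_KL(Q||M)
where M = 0.5 × (P + Q) is the mixture distribution.

M = 0.5 × (3/7, 4/7) + 0.5 × (1/2, 1/2) = (13/28, 15/28)

D_KL(P||M) = 0.0026 nats
D_KL(Q||M) = 0.0026 nats

JSD(P||Q) = 0.5 × 0.0026 + 0.5 × 0.0026 = 0.0026 nats

Unlike KL divergence, JSD is symmetric and bounded: 0 ≤ JSD ≤ log(2).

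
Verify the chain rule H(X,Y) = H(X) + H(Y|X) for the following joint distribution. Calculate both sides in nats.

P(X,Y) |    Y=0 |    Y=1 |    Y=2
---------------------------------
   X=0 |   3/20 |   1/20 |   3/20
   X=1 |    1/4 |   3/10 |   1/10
H(X,Y) = 1.6569, H(X) = 0.6474, H(Y|X) = 1.0095 (all in nats)

Chain rule: H(X,Y) = H(X) + H(Y|X)

Left side — joint entropy directly:
H(X,Y) = -Σ p(x,y) log p(x,y) = 1.6569 nats

Right side — compute H(Y|X) from the conditional distributions:
P(X) = (7/20, 13/20), so H(X) = 0.6474 nats
H(Y|X) = Σ_x P(X=x) · H(Y|X=x):
  P(Y|X=0) = (3/7, 1/7, 3/7), H(Y|X=0) = 1.0042, weight P(X=0) = 7/20
  P(Y|X=1) = (5/13, 6/13, 2/13), H(Y|X=1) = 1.0123, weight P(X=1) = 13/20
H(Y|X) = 1.0095 nats

H(X) + H(Y|X) = 0.6474 + 1.0095 = 1.6569 nats

Both sides equal 1.6569 nats. ✓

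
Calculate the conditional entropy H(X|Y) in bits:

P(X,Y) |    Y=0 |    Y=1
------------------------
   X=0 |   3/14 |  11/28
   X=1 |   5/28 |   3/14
0.9592 bits

Using the chain rule: H(X|Y) = H(X,Y) - H(Y)

First, compute H(X,Y) = 1.9258 bits

Marginal P(Y) = (11/28, 17/28)
H(Y) = 0.9666 bits

H(X|Y) = H(X,Y) - H(Y) = 1.9258 - 0.9666 = 0.9592 bits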